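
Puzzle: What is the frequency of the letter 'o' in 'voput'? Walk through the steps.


Letter 'o' in 'voput': found at position(s) 2 = 1 occurrence(s).

1


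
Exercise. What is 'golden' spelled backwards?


Reverse 'golden' character by character: 'nedlog'.

nedlog


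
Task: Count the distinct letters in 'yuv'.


Unique letters in 'yuv': {u, v, y} = 3 distinct letters.

3


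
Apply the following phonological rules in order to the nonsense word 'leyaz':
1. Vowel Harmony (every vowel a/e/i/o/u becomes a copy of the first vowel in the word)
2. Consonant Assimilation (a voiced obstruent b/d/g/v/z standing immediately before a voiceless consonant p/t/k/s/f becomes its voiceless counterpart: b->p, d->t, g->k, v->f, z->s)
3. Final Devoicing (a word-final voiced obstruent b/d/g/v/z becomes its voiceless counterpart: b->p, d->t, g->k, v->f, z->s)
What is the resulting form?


Starting form: 'leyaz'
Rule 1: Vowel Harmony: all vowels become 'e' (matching first vowel). 'leyaz' -> 'leyez'
Rule 2: Consonant Assimilation: no voiced obstruent (b/d/g/v/z) stands immediately before a voiceless consonant (p/t/k/s/f). No change.
Rule 3: Final Devoicing: word-final voiced obstruent 'z' becomes voiceless 's'. 'leyez' -> 'leyes'
Final form: 'leyes'

leyes


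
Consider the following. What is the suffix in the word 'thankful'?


The word 'thankful' = 'thank' (root) + '-ful' (suffix). The suffix is '-ful'.

ful


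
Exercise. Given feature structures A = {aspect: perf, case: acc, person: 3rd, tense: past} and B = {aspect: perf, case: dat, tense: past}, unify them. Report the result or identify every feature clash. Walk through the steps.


Compare features:
aspect: A=perf vs B=perf -> unified: perf
case: A=acc vs B=dat -> CLASH
person: A=3rd vs B=_ -> unified: 3rd
tense: A=past vs B=past -> unified: past
Clash detected on feature 'case' (acc vs dat); unification fails.

CLASH on 'case' (acc vs dat)


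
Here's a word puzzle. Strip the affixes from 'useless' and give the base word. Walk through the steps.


Remove suffix '-less' from 'useless' to get root 'use'.

use


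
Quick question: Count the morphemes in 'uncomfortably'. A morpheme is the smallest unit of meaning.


Decomposition: un- (prefix) + comfort (root) + -able (suffix) + -ly (suffix) = 4 morpheme(s)

4 morphemes


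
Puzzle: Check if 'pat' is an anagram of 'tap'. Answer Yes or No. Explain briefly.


Sorted letters of 'pat': 'apt'
Sorted letters of 'tap': 'apt'
They match.

Yes


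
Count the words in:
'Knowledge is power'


Split into words: Knowledge | is | power = 3 words.

3


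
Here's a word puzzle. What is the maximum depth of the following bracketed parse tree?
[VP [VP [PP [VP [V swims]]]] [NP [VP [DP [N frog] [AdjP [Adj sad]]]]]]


Count bracket nesting levels:
'[' at pos 0: depth = 1
'[' at pos 4: depth = 2
'[' at pos 8: depth = 3
'[' at pos 12: depth = 4
'[' at pos 16: depth = 5
'[' at pos 29: depth = 2
'[' at pos 33: depth = 3
'[' at pos 37: depth = 4
'[' at pos 41: depth = 5
'[' at pos 50: depth = 5
'[' at pos 56: depth = 6
Maximum depth reached: 6

6


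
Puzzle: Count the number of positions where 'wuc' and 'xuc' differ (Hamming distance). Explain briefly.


Alignment:
Position 1: 'w' vs 'x' = DIFFER
Position 2: 'u' vs 'u' = match
Position 3: 'c' vs 'c' = match
Total differences: 1

1


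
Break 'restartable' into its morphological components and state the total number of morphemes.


Step 1: Identify prefix: 're' (meaning: again)
Step 2: Identify root: 'start'
Step 3: Identify suffix(es): 'able'
Decomposition: re- (prefix: again) + start (root) + -able (suffix: capable of)
Total morphemes: 3

3 morphemes (re- (prefix: again) + start (root) + -able (suffix: capable of))


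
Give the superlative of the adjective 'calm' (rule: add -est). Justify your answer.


Apply superlative formation (add -est): 'calm' -> 'calmest'.

calmest


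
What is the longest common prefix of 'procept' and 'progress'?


Compare from the start: 3 characters match: 'pro'. Mismatch at position 4: 'c' vs 'g'.

pro


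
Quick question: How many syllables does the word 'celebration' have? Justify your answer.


Break 'celebration' into syllables: cel-e-bra-tion -> cel | e | bra | tion = 4 syllables

4 syllables


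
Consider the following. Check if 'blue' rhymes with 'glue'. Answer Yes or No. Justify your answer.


Rime (stressed vowel + following sounds) of 'blue': -ue = /uː/
Rime of 'glue': -ue = /uː/
/uː/ and /uː/ are the same ending sound, so the words rhyme.

Yes


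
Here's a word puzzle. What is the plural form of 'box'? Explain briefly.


Apply rule: Add -es (sibilant/fricative ending). 'box' becomes 'boxes'.

boxes


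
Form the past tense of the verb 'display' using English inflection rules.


Apply rule: Add -ed. 'display' becomes 'displayed'.

displayed


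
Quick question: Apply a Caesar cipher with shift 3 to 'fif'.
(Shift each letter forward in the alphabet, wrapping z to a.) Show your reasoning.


Shift each letter by 3: f -> i, i -> l, f -> i. Result: 'ili'.

ili


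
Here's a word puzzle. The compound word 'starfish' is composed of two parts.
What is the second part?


Split 'starfish' into 'star' + 'fish'. The second part is 'fish'.

fish


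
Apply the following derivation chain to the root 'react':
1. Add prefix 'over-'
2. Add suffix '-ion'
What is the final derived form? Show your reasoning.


Step 1: Add prefix 'over-' to 'react' = 'overreact'
Step 2: Add suffix '-ion' to 'overreact' = 'overreaction'

overreaction


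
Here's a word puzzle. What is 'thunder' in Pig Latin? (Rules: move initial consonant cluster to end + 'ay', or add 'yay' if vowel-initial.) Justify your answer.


'thunder': move consonant cluster 'th' to end and add 'ay': 'underthay'.

underthay


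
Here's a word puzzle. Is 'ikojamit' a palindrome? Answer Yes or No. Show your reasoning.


Forward: 'ikojamit'
Reversed: 'timajoki'
They differ.

No


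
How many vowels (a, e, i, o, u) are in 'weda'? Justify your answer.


Vowels in 'weda': e, a = 2 vowels.

2


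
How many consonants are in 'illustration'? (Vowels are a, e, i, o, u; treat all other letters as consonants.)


Consonants in 'illustration': l, l, s, t, r, t, n = 7 consonants.

7


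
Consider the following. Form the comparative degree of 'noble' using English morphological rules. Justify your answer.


Apply comparative formation (ends in e: add -r): 'noble' -> 'nobler'.

nobler


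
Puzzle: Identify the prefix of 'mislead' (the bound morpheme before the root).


The word 'mislead' = 'mis' (prefix) + 'lead' (root). The prefix is 'mis'.

mis


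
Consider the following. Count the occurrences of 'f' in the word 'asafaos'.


Letter 'f' in 'asafaos': found at position(s) 4 = 1 occurrence(s).

1


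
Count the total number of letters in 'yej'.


Spell out 'yej' and number each letter: y(1), e(2), j(3). Total: 3 letters.

3


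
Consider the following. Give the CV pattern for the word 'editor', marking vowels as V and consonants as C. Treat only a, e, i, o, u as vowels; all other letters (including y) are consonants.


Letter mapping: e = V, d = C, i = V, t = C, o = V, r = C.

VCVCVC


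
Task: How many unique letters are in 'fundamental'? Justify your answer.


Unique letters in 'fundamental': {a, d, e, f, l, m, n, t, u} = 9 distinct letters.

9


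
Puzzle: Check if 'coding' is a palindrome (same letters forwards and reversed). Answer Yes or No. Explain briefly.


Forward: 'coding'
Reversed: 'gnidoc'
They differ.

No


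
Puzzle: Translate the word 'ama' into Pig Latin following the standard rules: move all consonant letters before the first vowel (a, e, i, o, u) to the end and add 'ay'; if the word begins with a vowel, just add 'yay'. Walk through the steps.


'ama' starts with a vowel, so add 'yay': 'amayay'.

amayay


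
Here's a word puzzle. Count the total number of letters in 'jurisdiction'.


Spell out 'jurisdiction' and number each letter: j(1), u(2), r(3), i(4), s(5), d(6), i(7), c(8), t(9), i(10), o(11), n(12). Total: 12 letters.

12


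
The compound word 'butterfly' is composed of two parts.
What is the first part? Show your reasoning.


Split 'butterfly' into 'butter' + 'fly'. The first part is 'butter'.

butter


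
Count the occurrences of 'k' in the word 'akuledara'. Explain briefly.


Letter 'k' in 'akuledara': found at position(s) 2 = 1 occurrence(s).

1


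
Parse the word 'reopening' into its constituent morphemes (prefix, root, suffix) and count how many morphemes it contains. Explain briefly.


Step 1: Identify prefix: 're' (meaning: again)
Step 2: Identify root: 'open'
Step 3: Identify suffix(es): 'ing'
Decomposition: re- (prefix: again) + open (root) + -ing (suffix: ongoing action)
Total morphemes: 3

3 morphemes (re- (prefix: again) + open (root) + -ing (suffix: ongoing action))


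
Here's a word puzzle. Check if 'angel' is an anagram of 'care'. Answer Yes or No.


Sorted letters of 'angel': 'aegln'
Sorted letters of 'care': 'acer'
They do not match.

No


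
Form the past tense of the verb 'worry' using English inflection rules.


Apply rule: Change -y to -ied. 'worry' becomes 'worried'.

worried


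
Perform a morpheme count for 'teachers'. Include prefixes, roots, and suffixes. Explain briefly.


Decomposition: teach (root) + -er (suffix) + -s (plural) = 3 morpheme(s)

3 morphemes


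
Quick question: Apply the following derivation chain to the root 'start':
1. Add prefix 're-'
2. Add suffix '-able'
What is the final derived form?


Step 1: Add prefix 're-' to 'start' = 'restart'
Step 2: Add suffix '-able' to 'restart' = 'restartable'

restartable


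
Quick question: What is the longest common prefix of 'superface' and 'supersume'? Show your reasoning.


Compare from the start: 5 characters match: 'super'. Mismatch at position 6: 'f' vs 's'.

super


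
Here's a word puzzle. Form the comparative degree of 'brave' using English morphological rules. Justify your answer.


Apply comparative formation (ends in e: add -r): 'brave' -> 'braver'.

braver


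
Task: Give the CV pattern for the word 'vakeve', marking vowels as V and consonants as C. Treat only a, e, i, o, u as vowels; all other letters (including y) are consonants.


Letter mapping: v = C, a = V, k = C, e = V, v = C, e = V.

CVCVCV


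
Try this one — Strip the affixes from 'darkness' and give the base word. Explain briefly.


Remove suffix '-ness' from 'darkness' to get root 'dark'.

dark


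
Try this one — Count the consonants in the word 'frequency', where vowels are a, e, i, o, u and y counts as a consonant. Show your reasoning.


Consonants in 'frequency': f, r, q, n, c, y = 6 consonants.

6


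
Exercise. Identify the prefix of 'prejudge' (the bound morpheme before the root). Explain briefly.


The word 'prejudge' = 'pre' (prefix) + 'judge' (root). The prefix is 'pre'.

pre


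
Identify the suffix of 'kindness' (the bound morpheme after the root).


The word 'kindness' = 'kind' (root) + '-ness' (suffix). The suffix is '-ness'.

ness


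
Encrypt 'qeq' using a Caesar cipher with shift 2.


Shift each letter by 2: q -> s, e -> g, q -> s. Result: 'sgs'.

sgs


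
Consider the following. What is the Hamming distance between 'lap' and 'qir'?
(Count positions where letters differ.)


Alignment:
Position 1: 'l' vs 'q' = DIFFER
Position 2: 'a' vs 'i' = DIFFER
Position 3: 'p' vs 'r' = DIFFER
Total differences: 3

3


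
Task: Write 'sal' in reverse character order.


Reverse 'sal' character by character: 'las'.

las


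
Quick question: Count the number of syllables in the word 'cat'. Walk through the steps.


Break 'cat' into syllables: cat -> cat = 1 syllable

1 syllable


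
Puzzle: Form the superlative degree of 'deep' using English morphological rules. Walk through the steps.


Apply superlative formation (add -est): 'deep' -> 'deepest'.

deepest


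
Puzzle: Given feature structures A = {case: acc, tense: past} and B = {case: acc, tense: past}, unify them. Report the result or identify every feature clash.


Compare features:
case: A=acc vs B=acc -> unified: acc
tense: A=past vs B=past -> unified: past
No clashes found.

Unified: {case: acc, tense: past}


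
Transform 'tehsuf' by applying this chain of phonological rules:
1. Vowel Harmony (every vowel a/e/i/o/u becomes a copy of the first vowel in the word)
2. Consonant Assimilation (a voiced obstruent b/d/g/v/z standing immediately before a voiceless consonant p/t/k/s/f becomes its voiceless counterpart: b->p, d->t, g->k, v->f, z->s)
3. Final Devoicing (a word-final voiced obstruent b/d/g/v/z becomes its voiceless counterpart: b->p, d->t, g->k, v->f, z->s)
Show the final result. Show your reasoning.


Starting form: 'tehsuf'
Rule 1: Vowel Harmony: all vowels become 'e' (matching first vowel). 'tehsuf' -> 'tehsef'
Rule 2: Consonant Assimilation: no voiced obstruent (b/d/g/v/z) stands immediately before a voiceless consonant (p/t/k/s/f). No change.
Rule 3: Final Devoicing: final consonant 'f' is not one of the voiced obstruents b/d/g/v/z. No change.
Final form: 'tehsef'

tehsef


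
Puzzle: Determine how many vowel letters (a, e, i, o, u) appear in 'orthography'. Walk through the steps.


Vowels in 'orthography': o, o, a = 3 vowels.

3


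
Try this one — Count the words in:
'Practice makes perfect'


Split into words: Practice | makes | perfect = 3 words.

3


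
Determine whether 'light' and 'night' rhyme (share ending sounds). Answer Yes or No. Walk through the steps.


Rime (stressed vowel + following sounds) of 'light': -ight = /aɪt/
Rime of 'night': -ight = /aɪt/
/aɪt/ and /aɪt/ are the same ending sound, so the words rhyme.

Yes


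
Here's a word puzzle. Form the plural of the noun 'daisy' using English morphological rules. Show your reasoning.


Apply rule: Change -y to -ies (consonant + y). 'daisy' becomes 'daisies'.

daisies


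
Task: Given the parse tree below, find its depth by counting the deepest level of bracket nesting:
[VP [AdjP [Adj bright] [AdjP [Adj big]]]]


Count bracket nesting levels:
'[' at pos 0: depth = 1
'[' at pos 4: depth = 2
'[' at pos 10: depth = 3
'[' at pos 23: depth = 3
'[' at pos 29: depth = 4
Maximum depth reached: 4

4


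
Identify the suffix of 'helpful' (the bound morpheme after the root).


The word 'helpful' = 'help' (root) + '-ful' (suffix). The suffix is '-ful'.

ful


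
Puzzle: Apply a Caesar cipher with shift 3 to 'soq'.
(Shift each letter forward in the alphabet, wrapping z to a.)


Shift each letter by 3: s -> v, o -> r, q -> t. Result: 'vrt'.

vrt


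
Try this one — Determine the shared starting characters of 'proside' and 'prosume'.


Compare from the start: 4 characters match: 'pros'. Mismatch at position 5: 'i' vs 'u'.

pros


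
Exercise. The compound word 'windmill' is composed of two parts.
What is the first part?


Split 'windmill' into 'wind' + 'mill'. The first part is 'wind'.

wind


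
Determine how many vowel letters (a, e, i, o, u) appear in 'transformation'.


Vowels in 'transformation': a, o, a, i, o = 5 vowels.

5


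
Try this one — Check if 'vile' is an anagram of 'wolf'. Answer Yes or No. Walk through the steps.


Sorted letters of 'vile': 'eilv'
Sorted letters of 'wolf': 'flow'
They do not match.

No


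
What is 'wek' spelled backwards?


Reverse 'wek' character by character: 'kew'.

kew


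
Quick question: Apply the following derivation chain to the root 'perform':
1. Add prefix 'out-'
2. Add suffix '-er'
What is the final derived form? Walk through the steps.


Step 1: Add prefix 'out-' to 'perform' = 'outperform'
Step 2: Add suffix '-er' to 'outperform' = 'outperformer'

outperformer


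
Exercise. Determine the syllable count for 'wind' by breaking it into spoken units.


Break 'wind' into syllables: wind -> wind = 1 syllable

1 syllable


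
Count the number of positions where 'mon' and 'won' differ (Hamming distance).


Alignment:
Position 1: 'm' vs 'w' = DIFFER
Position 2: 'o' vs 'o' = match
Position 3: 'n' vs 'n' = match
Total differences: 1

1


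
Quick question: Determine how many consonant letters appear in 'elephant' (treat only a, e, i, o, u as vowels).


Consonants in 'elephant': l, p, h, n, t = 5 consonants.

5


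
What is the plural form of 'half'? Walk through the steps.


Apply rule: Change -f to -ves. 'half' becomes 'halves'.

halves


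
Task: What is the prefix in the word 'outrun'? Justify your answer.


The word 'outrun' = 'out' (prefix) + 'run' (root). The prefix is 'out'.

out


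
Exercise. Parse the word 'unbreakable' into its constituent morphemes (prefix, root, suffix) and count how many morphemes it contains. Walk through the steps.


Step 1: Identify prefix: 'un' (meaning: not/reverse)
Step 2: Identify root: 'break'
Step 3: Identify suffix(es): 'able'
Decomposition: un- (prefix: not/reverse) + break (root) + -able (suffix: capable of)
Total morphemes: 3

3 morphemes (un- (prefix: not/reverse) + break (root) + -able (suffix: capable of))


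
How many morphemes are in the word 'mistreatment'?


Decomposition: mis- (prefix) + treat (root) + -ment (suffix) = 3 morpheme(s)

3 morphemes


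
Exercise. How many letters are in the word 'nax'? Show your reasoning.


Spell out 'nax' and number each letter: n(1), a(2), x(3). Total: 3 letters.

3


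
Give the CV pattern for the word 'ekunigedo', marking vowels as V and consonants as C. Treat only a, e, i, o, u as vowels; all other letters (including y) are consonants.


Letter mapping: e = V, k = C, u = V, n = C, i = V, g = C, e = V, d = C, o = V.

VCVCVCVCV


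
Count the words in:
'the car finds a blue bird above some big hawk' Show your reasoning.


Split into words: the | car | finds | a | blue | bird | above | some | big | hawk = 10 words.

10


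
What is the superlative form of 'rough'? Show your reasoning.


Apply superlative formation (add -est): 'rough' -> 'roughest'.

roughest


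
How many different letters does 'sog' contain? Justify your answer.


Unique letters in 'sog': {g, o, s} = 3 distinct letters.

3


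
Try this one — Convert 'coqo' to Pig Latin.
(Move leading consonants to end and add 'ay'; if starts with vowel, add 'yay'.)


'coqo': move consonant cluster 'c' to end and add 'ay': 'oqocay'.

oqocay


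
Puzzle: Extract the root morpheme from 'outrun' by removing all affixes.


Remove prefix 'out' from 'outrun' to get root 'run'.

run


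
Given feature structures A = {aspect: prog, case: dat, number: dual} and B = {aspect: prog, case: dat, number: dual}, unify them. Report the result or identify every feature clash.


Compare features:
aspect: A=prog vs B=prog -> unified: prog
case: A=dat vs B=dat -> unified: dat
number: A=dual vs B=dual -> unified: dual
No clashes found.

Unified: {aspect: prog, case: dat, number: dual}


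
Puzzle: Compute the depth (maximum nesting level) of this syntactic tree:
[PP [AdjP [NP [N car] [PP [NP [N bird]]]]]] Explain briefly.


Count bracket nesting levels:
'[' at pos 0: depth = 1
'[' at pos 4: depth = 2
'[' at pos 10: depth = 3
'[' at pos 14: depth = 4
'[' at pos 22: depth = 4
'[' at pos 26: depth = 5
'[' at pos 30: depth = 6
Maximum depth reached: 6

6


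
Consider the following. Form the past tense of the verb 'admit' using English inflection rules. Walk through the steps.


Apply rule: Double final consonant and add -ed. 'admit' becomes 'admitted'.

admitted


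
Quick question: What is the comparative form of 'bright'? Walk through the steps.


Apply comparative formation (add -er): 'bright' -> 'brighter'.

brighter


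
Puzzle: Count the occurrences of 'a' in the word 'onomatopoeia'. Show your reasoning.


Letter 'a' in 'onomatopoeia': found at position(s) 5, 12 = 2 occurrence(s).

2


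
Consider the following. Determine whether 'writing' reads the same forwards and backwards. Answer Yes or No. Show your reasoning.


Forward: 'writing'
Reversed: 'gnitirw'
They differ.

No


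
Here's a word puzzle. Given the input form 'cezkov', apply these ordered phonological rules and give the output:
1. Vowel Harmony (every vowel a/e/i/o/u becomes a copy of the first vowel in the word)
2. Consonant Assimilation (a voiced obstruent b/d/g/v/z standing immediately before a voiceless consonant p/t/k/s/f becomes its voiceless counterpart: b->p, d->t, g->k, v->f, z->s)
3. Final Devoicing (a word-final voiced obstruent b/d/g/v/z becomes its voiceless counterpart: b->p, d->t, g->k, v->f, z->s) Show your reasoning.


Starting form: 'cezkov'
Rule 1: Vowel Harmony: all vowels become 'e' (matching first vowel). 'cezkov' -> 'cezkev'
Rule 2: Consonant Assimilation: voiced obstruent before voiceless consonant becomes voiceless ('zk' -> 'sk'). 'cezkev' -> 'ceskev'
Rule 3: Final Devoicing: word-final voiced obstruent 'v' becomes voiceless 'f'. 'ceskev' -> 'ceskef'
Final form: 'ceskef'

ceskef


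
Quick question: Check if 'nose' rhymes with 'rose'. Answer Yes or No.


Rime (stressed vowel + following sounds) of 'nose': -ose = /oʊz/
Rime of 'rose': -ose = /oʊz/
/oʊz/ and /oʊz/ are the same ending sound, so the words rhyme.

Yes


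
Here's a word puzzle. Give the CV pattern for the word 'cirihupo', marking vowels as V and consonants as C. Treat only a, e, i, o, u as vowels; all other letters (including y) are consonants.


Letter mapping: c = C, i = V, r = C, i = V, h = C, u = V, p = C, o = V.

CVCVCVCV


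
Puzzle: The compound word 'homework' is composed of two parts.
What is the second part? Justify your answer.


Split 'homework' into 'home' + 'work'. The second part is 'work'.

work


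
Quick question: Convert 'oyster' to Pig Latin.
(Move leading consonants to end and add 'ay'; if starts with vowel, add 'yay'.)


'oyster' starts with a vowel, so add 'yay': 'oysteryay'.

oysteryay


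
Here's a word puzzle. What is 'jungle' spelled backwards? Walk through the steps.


Reverse 'jungle' character by character: 'elgnuj'.

elgnuj


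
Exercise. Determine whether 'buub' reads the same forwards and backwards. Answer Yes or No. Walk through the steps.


Forward: 'buub'
Reversed: 'buub'
They are identical.

Yes


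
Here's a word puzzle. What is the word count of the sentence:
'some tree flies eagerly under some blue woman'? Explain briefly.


Split into words: some | tree | flies | eagerly | under | some | blue | woman = 8 words.

8


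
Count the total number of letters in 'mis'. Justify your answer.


Spell out 'mis' and number each letter: m(1), i(2), s(3). Total: 3 letters.

3


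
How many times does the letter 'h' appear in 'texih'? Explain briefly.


Letter 'h' in 'texih': found at position(s) 5 = 1 occurrence(s).

1


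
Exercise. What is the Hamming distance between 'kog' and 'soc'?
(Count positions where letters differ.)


Alignment:
Position 1: 'k' vs 's' = DIFFER
Position 2: 'o' vs 'o' = match
Position 3: 'g' vs 'c' = DIFFER
Total differences: 2

2


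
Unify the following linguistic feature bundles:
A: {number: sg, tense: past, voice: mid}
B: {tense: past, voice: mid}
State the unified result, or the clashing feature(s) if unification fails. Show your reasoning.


Compare features:
number: A=sg vs B=_ -> unified: sg
tense: A=past vs B=past -> unified: past
voice: A=mid vs B=mid -> unified: mid
No clashes found.

Unified: {number: sg, tense: past, voice: mid}


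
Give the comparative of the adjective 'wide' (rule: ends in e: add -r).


Apply comparative formation (ends in e: add -r): 'wide' -> 'wider'.

wider


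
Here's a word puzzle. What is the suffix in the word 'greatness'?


The word 'greatness' = 'great' (root) + '-ness' (suffix). The suffix is '-ness'.

ness


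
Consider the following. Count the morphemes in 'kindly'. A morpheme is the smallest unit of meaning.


Decomposition: kind (root) + -ly (suffix) = 2 morpheme(s)

2 morphemes


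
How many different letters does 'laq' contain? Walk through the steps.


Unique letters in 'laq': {a, l, q} = 3 distinct letters.

3


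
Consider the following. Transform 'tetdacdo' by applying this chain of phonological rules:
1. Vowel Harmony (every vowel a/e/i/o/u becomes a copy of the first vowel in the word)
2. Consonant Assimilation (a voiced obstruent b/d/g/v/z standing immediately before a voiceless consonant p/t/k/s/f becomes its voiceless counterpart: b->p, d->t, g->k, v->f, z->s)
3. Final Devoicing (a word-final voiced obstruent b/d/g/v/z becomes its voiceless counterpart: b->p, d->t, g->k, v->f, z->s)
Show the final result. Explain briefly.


Starting form: 'tetdacdo'
Rule 1: Vowel Harmony: all vowels become 'e' (matching first vowel). 'tetdacdo' -> 'tetdecde'
Rule 2: Consonant Assimilation: no voiced obstruent (b/d/g/v/z) stands immediately before a voiceless consonant (p/t/k/s/f). No change.
Rule 3: Final Devoicing: the word ends in the vowel 'e', not a consonant. No change.
Final form: 'tetdecde'

tetdecde


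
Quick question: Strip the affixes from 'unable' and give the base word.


Remove prefix 'un' from 'unable' to get root 'able'.

able


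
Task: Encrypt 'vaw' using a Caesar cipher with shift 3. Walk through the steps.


Shift each letter by 3: v -> y, a -> d, w -> z. Result: 'ydz'.

ydz


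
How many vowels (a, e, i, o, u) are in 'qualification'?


Vowels in 'qualification': u, a, i, i, a, i, o = 7 vowels.

7


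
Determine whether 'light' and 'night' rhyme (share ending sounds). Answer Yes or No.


Rime (stressed vowel + following sounds) of 'light': -ight = /aɪt/
Rime of 'night': -ight = /aɪt/
/aɪt/ and /aɪt/ are the same ending sound, so the words rhyme.

Yes


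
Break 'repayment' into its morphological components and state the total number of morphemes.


Step 1: Identify prefix: 're' (meaning: again)
Step 2: Identify root: 'pay'
Step 3: Identify suffix(es): 'ment'
Decomposition: re- (prefix: again) + pay (root) + -ment (suffix: action/result)
Total morphemes: 3

3 morphemes (re- (prefix: again) + pay (root) + -ment (suffix: action/result))


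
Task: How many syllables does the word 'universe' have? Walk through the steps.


Break 'universe' into syllables: u-ni-verse -> u | ni | verse = 3 syllables

3 syllables


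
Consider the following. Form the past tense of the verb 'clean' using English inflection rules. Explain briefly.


Apply rule: Add -ed. 'clean' becomes 'cleaned'.

cleaned


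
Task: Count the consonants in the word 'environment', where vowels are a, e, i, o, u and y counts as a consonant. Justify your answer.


Consonants in 'environment': n, v, r, n, m, n, t = 7 consonants.

7


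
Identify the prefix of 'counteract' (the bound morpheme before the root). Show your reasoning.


The word 'counteract' = 'counter' (prefix) + 'act' (root). The prefix is 'counter'.

counter


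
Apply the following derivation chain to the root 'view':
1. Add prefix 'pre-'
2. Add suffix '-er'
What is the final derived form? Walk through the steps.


Step 1: Add prefix 'pre-' to 'view' = 'preview'
Step 2: Add suffix '-er' to 'preview' = 'previewer'

previewer


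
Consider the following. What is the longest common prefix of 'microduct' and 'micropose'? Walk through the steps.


Compare from the start: 5 characters match: 'micro'. Mismatch at position 6: 'd' vs 'p'.

micro


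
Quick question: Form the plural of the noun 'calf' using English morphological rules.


Apply rule: Change -f to -ves. 'calf' becomes 'calves'.

calves


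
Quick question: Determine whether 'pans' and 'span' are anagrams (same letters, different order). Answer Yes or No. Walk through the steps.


Sorted letters of 'pans': 'anps'
Sorted letters of 'span': 'anps'
They match.

Yes


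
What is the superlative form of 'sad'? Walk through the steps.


Apply superlative formation (double final consonant, add -est): 'sad' -> 'saddest'.

saddest


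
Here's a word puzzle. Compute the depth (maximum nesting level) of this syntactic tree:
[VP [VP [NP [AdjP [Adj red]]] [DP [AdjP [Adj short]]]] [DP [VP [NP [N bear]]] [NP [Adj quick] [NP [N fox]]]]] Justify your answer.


Count bracket nesting levels:
'[' at pos 0: depth = 1
'[' at pos 4: depth = 2
'[' at pos 8: depth = 3
'[' at pos 12: depth = 4
'[' at pos 18: depth = 5
'[' at pos 30: depth = 3
'[' at pos 34: depth = 4
'[' at pos 40: depth = 5
'[' at pos 55: depth = 2
'[' at pos 59: depth = 3
'[' at pos 63: depth = 4
'[' at pos 67: depth = 5
'[' at pos 78: depth = 3
'[' at pos 82: depth = 4
'[' at pos 94: depth = 4
'[' at pos 98: depth = 5
Maximum depth reached: 5

5


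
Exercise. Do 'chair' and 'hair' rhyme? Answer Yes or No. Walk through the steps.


Rime (stressed vowel + following sounds) of 'chair': -air = /ɛər/
Rime of 'hair': -air = /ɛər/
/ɛər/ and /ɛər/ are the same ending sound, so the words rhyme.

Yes


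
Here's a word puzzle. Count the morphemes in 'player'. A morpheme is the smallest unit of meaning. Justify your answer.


Decomposition: play (root) + -er (suffix) = 2 morpheme(s)

2 morphemes


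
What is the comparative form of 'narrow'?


Apply comparative formation (add -er): 'narrow' -> 'narrower'.

narrower


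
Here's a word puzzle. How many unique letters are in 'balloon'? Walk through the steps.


Unique letters in 'balloon': {a, b, l, n, o} = 5 distinct letters.

5


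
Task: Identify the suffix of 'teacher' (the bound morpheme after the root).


The word 'teacher' = 'teach' (root) + '-er' (suffix). The suffix is '-er'.

er


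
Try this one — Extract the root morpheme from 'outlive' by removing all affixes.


Remove prefix 'out' from 'outlive' to get root 'live'.

live


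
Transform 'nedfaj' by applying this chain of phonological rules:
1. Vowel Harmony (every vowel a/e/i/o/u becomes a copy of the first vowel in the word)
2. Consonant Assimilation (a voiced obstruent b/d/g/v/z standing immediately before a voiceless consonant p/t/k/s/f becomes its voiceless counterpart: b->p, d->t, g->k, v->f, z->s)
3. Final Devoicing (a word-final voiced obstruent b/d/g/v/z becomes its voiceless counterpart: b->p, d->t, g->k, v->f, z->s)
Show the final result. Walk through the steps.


Starting form: 'nedfaj'
Rule 1: Vowel Harmony: all vowels become 'e' (matching first vowel). 'nedfaj' -> 'nedfej'
Rule 2: Consonant Assimilation: voiced obstruent before voiceless consonant becomes voiceless ('df' -> 'tf'). 'nedfej' -> 'netfej'
Rule 3: Final Devoicing: final consonant 'j' is not one of the voiced obstruents b/d/g/v/z. No change.
Final form: 'netfej'

netfej


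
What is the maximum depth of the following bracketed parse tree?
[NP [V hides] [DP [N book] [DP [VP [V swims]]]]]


Count bracket nesting levels:
'[' at pos 0: depth = 1
'[' at pos 4: depth = 2
'[' at pos 14: depth = 2
'[' at pos 18: depth = 3
'[' at pos 27: depth = 3
'[' at pos 31: depth = 4
'[' at pos 35: depth = 5
Maximum depth reached: 5

5


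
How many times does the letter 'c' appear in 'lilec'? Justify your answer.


Letter 'c' in 'lilec': found at position(s) 5 = 1 occurrence(s).

1


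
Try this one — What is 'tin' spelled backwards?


Reverse 'tin' character by character: 'nit'.

nit


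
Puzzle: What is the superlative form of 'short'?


Apply superlative formation (add -est): 'short' -> 'shortest'.

shortest


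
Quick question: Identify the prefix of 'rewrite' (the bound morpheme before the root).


The word 'rewrite' = 're' (prefix) + 'write' (root). The prefix is 're'.

re


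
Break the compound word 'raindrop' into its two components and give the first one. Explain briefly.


Split 'raindrop' into 'rain' + 'drop'. The first part is 'rain'.

rain


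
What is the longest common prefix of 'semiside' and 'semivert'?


Compare from the start: 4 characters match: 'semi'. Mismatch at position 5: 's' vs 'v'.

semi


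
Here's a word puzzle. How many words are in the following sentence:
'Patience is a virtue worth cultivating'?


Split into words: Patience | is | a | virtue | worth | cultivating = 6 words.

6


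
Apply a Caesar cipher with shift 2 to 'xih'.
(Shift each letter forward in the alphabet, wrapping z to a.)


Shift each letter by 2: x -> z, i -> k, h -> j. Result: 'zkj'.

zkj


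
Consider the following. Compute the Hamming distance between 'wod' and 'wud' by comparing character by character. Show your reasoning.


Alignment:
Position 1: 'w' vs 'w' = match
Position 2: 'o' vs 'u' = DIFFER
Position 3: 'd' vs 'd' = match
Total differences: 1

1


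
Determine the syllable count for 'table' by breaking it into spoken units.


Break 'table' into syllables: ta-ble -> ta | ble = 2 syllables

2 syllables


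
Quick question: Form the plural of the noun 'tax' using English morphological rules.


Apply rule: Add -es (sibilant/fricative ending). 'tax' becomes 'taxes'.

taxes


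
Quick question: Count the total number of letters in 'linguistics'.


Spell out 'linguistics' and number each letter: l(1), i(2), n(3), g(4), u(5), i(6), s(7), t(8), i(9), c(10), s(11). Total: 11 letters.

11


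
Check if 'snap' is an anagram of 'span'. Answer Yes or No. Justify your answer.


Sorted letters of 'snap': 'anps'
Sorted letters of 'span': 'anps'
They match.

Yes


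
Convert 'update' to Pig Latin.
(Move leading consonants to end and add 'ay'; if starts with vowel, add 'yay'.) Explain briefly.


'update' starts with a vowel, so add 'yay': 'updateyay'.

updateyay


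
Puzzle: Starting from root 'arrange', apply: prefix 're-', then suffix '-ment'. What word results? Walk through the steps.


Step 1: Add prefix 're-' to 'arrange' = 'rearrange'
Step 2: Add suffix '-ment' to 'rearrange' = 'rearrangement'

rearrangement


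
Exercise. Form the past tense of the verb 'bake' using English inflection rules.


Apply rule: Add -d (word ends in -e). 'bake' becomes 'baked'.

baked


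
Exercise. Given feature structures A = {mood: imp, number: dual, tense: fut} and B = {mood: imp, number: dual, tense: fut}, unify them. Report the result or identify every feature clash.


Compare features:
mood: A=imp vs B=imp -> unified: imp
number: A=dual vs B=dual -> unified: dual
tense: A=fut vs B=fut -> unified: fut
No clashes found.

Unified: {mood: imp, number: dual, tense: fut}


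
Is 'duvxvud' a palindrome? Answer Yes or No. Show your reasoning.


Forward: 'duvxvud'
Reversed: 'duvxvud'
They are identical.

Yes


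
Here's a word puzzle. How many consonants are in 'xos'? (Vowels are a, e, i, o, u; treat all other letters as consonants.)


Consonants in 'xos': x, s = 2 consonants.

2


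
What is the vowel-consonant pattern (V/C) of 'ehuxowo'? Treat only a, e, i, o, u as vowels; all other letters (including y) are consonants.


Letter mapping: e = V, h = C, u = V, x = C, o = V, w = C, o = V.

VCVCVCV


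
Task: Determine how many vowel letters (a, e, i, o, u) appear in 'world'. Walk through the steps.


Vowels in 'world': o = 1 vowels.

1


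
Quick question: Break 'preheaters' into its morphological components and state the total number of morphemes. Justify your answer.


Step 1: Identify prefix: 'pre' (meaning: before)
Step 2: Identify root: 'heat'
Step 3: Identify suffix(es): 'er, s'
Decomposition: pre- (prefix: before) + heat (root) + -er (suffix: one who) + -s (plural)
Total morphemes: 4

4 morphemes (pre- (prefix: before) + heat (root) + -er (suffix: one who) + -s (plural))


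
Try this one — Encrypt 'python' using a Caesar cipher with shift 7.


Shift each letter by 7: p -> w, y -> f, t -> a, h -> o, o -> v, n -> u. Result: 'wfaovu'.

wfaovu


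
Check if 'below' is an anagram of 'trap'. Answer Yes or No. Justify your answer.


Sorted letters of 'below': 'below'
Sorted letters of 'trap': 'aprt'
They do not match.

No


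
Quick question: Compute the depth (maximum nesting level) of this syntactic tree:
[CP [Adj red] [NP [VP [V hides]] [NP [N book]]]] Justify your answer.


Count bracket nesting levels:
'[' at pos 0: depth = 1
'[' at pos 4: depth = 2
'[' at pos 14: depth = 2
'[' at pos 18: depth = 3
'[' at pos 22: depth = 4
'[' at pos 33: depth = 3
'[' at pos 37: depth = 4
Maximum depth reached: 4

4


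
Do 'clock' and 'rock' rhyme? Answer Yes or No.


Rime (stressed vowel + following sounds) of 'clock': -ock = /ɒk/
Rime of 'rock': -ock = /ɒk/
/ɒk/ and /ɒk/ are the same ending sound, so the words rhyme.

Yes


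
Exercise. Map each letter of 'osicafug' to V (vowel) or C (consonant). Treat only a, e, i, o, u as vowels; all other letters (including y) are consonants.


Letter mapping: o = V, s = C, i = V, c = C, a = V, f = C, u = V, g = C.

VCVCVCVC


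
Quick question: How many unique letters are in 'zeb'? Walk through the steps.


Unique letters in 'zeb': {b, e, z} = 3 distinct letters.

3


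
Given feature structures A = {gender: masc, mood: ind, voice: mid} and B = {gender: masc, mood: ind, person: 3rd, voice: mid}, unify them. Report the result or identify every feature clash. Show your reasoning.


Compare features:
gender: A=masc vs B=masc -> unified: masc
mood: A=ind vs B=ind -> unified: ind
person: A=_ vs B=3rd -> unified: 3rd
voice: A=mid vs B=mid -> unified: mid
No clashes found.

Unified: {gender: masc, mood: ind, person: 3rd, voice: mid}


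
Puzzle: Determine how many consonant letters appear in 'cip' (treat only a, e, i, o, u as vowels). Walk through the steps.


Consonants in 'cip': c, p = 2 consonants.

2


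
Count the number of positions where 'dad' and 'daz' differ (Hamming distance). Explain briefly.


Alignment:
Position 1: 'd' vs 'd' = match
Position 2: 'a' vs 'a' = match
Position 3: 'd' vs 'z' = DIFFER
Total differences: 1

1


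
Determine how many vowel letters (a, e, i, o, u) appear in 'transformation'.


Vowels in 'transformation': a, o, a, i, o = 5 vowels.

5


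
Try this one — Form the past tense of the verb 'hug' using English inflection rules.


Apply rule: Double final consonant and add -ed. 'hug' becomes 'hugged'.

hugged


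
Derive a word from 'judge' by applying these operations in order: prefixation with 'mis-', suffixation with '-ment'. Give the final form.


Step 1: Add prefix 'mis-' to 'judge' = 'misjudge'
Step 2: Add suffix '-ment' to 'misjudge' = 'misjudgment'

misjudgment


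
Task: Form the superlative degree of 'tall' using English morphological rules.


Apply superlative formation (add -est): 'tall' -> 'tallest'.

tallest


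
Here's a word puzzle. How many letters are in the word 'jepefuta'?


Spell out 'jepefuta' and number each letter: j(1), e(2), p(3), e(4), f(5), u(6), t(7), a(8). Total: 8 letters.

8


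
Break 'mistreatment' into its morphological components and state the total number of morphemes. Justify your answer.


Step 1: Identify prefix: 'mis' (meaning: wrongly)
Step 2: Identify root: 'treat'
Step 3: Identify suffix(es): 'ment'
Decomposition: mis- (prefix: wrongly) + treat (root) + -ment (suffix: action/result)
Total morphemes: 3

3 morphemes (mis- (prefix: wrongly) + treat (root) + -ment (suffix: action/result))


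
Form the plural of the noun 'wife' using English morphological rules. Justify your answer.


Apply rule: Change -fe to -ves. 'wife' becomes 'wives'.

wives


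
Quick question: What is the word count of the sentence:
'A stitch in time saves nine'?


Split into words: A | stitch | in | time | saves | nine = 6 words.

6


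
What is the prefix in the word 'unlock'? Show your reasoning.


The word 'unlock' = 'un' (prefix) + 'lock' (root). The prefix is 'un'.

un
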